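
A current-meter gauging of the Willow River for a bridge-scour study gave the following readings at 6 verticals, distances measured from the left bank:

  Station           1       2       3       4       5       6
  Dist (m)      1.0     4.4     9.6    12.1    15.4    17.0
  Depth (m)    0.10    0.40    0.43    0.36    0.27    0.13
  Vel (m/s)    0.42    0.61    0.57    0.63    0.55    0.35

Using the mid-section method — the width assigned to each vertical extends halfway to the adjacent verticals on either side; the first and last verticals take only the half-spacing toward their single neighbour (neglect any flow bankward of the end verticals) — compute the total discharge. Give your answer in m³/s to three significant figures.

w_1 = (4.4 − 1.0)/2 = 1.7 m; q_1 = 0.42 × 0.10 × 1.7 = 0.07140 m³/s
w_2 = (9.6 − 1.0)/2 = 4.3 m; q_2 = 0.61 × 0.40 × 4.3 = 1.049 m³/s
w_3 = (12.1 − 4.4)/2 = 3.85 m; q_3 = 0.57 × 0.43 × 3.85 = 0.9436 m³/s
w_4 = (15.4 − 9.6)/2 = 2.9 m; q_4 = 0.63 × 0.36 × 2.9 = 0.6577 m³/s
w_5 = (17.0 − 12.1)/2 = 2.45 m; q_5 = 0.55 × 0.27 × 2.45 = 0.3638 m³/s
w_6 = (17.0 − 15.4)/2 = 0.8 m; q_6 = 0.35 × 0.13 × 0.8 = 0.03640 m³/s
Q = Σ qᵢ = 3.122 m³/s

3.12 m³/s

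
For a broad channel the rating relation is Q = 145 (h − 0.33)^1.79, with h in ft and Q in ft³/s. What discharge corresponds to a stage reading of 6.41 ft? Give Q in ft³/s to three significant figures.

Q = 145 × (6.41 − 0.33)^1.79 = 145 × 6.08^1.79 = 3669 ft³/s

3670 ft³/s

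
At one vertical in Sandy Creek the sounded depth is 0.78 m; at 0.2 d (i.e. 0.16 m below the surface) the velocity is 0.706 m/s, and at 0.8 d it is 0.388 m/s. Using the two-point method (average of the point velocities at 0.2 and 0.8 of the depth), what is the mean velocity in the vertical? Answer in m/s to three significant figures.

0.547 m/s

v̄ = (0.706 + 0.388) / 2 = 0.5470 m/s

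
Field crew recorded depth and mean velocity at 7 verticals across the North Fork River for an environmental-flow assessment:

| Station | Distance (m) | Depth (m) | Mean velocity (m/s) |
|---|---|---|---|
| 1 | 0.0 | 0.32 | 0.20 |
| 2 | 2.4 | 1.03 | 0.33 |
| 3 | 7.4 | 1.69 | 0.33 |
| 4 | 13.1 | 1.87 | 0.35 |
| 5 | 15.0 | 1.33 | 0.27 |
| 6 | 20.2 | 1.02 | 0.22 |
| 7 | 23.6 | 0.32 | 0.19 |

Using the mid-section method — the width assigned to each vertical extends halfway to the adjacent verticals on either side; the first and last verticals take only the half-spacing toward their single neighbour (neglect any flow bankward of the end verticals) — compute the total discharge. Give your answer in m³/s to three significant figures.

w_1 = (2.4 − 0.0)/2 = 1.2 m; q_1 = 0.20 × 0.32 × 1.2 = 0.07680 m³/s
w_2 = (7.4 − 0.0)/2 = 3.7 m; q_2 = 0.33 × 1.03 × 3.7 = 1.258 m³/s
w_3 = (13.1 − 2.4)/2 = 5.35 m; q_3 = 0.33 × 1.69 × 5.35 = 2.984 m³/s
w_4 = (15.0 − 7.4)/2 = 3.8 m; q_4 = 0.35 × 1.87 × 3.8 = 2.487 m³/s
w_5 = (20.2 − 13.1)/2 = 3.55 m; q_5 = 0.27 × 1.33 × 3.55 = 1.275 m³/s
w_6 = (23.6 − 15.0)/2 = 4.3 m; q_6 = 0.22 × 1.02 × 4.3 = 0.9649 m³/s
w_7 = (23.6 − 20.2)/2 = 1.7 m; q_7 = 0.19 × 0.32 × 1.7 = 0.1034 m³/s
Q = Σ qᵢ = 9.148 m³/s

9.15 m³/s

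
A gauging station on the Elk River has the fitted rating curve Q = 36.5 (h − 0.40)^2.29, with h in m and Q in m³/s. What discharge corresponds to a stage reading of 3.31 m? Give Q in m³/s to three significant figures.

Q = 36.5 × (3.31 − 0.40)^2.29 = 36.5 × 2.91^2.29 = 421.3 m³/s

421 m³/s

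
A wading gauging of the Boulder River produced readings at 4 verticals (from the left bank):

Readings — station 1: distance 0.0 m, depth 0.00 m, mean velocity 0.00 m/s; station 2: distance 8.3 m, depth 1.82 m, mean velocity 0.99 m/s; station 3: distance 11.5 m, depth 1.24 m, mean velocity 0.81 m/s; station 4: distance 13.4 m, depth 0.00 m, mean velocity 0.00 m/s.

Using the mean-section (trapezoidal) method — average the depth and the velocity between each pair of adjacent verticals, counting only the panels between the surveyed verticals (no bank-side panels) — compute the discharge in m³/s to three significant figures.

Panel 1-2: Δb = 8.3 m, d̄ = (0.00+1.82)/2 = 0.91, v̄ = (0.00+0.99)/2 = 0.495 → q = 8.3×0.91×0.495 = 3.739 m³/s
Panel 2-3: Δb = 3.2 m, d̄ = (1.82+1.24)/2 = 1.53, v̄ = (0.99+0.81)/2 = 0.9 → q = 3.2×1.53×0.9 = 4.406 m³/s
Panel 3-4: Δb = 1.9 m, d̄ = (1.24+0.00)/2 = 0.62, v̄ = (0.81+0.00)/2 = 0.405 → q = 1.9×0.62×0.405 = 0.4771 m³/s
Q = Σ q = 8.622 m³/s

8.62 m³/s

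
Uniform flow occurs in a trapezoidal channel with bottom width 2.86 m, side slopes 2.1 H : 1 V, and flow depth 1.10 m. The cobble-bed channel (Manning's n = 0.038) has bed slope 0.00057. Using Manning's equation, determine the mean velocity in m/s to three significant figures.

A = (b + z·y)·y = (2.86 + 2.1×1.10)×1.10 = 5.687 m²
P = b + 2y√(1+z²) = 2.86 + 2×1.10×√(1+2.1²) = 7.977 m
R = A/P = 5.687/7.977 = 0.7129 m
Q = (1/n)·A·R^(2/3)·S^(1/2) = (1/0.038) × 5.687 × 0.7129^(2/3) × 0.00057^(1/2) = 2.851 m³/s
V = Q/A = 2.851/5.687 = 0.5014 m/s

0.501 m/s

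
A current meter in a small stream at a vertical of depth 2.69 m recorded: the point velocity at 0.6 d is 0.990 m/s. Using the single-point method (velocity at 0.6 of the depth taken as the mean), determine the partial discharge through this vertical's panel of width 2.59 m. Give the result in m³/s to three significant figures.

v̄ = v₀.₆ = 0.990 m/s
q = v̄ × d × w = 0.9900 × 2.69 × 2.59 = 6.897 m³/s

6.90 m³/s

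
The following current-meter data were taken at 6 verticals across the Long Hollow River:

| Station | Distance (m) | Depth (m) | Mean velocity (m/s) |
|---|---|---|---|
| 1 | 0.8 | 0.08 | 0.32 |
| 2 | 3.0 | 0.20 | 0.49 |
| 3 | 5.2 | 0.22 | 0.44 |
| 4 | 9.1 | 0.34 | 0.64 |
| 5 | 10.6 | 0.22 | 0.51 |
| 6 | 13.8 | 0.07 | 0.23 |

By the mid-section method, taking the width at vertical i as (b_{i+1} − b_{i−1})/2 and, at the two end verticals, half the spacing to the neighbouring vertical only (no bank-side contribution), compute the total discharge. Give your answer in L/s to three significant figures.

w_1 = (3.0 − 0.8)/2 = 1.1 m; q_1 = 0.32 × 0.08 × 1.1 = 0.02816 m³/s
w_2 = (5.2 − 0.8)/2 = 2.2 m; q_2 = 0.49 × 0.20 × 2.2 = 0.2156 m³/s
w_3 = (9.1 − 3.0)/2 = 3.05 m; q_3 = 0.44 × 0.22 × 3.05 = 0.2952 m³/s
w_4 = (10.6 − 5.2)/2 = 2.7 m; q_4 = 0.64 × 0.34 × 2.7 = 0.5875 m³/s
w_5 = (13.8 − 9.1)/2 = 2.35 m; q_5 = 0.51 × 0.22 × 2.35 = 0.2637 m³/s
w_6 = (13.8 − 10.6)/2 = 1.6 m; q_6 = 0.23 × 0.07 × 1.6 = 0.02576 m³/s
Q = Σ qᵢ = 1.416 m³/s
= 1.416 × 1000 = 1416 L/s

1420 L/s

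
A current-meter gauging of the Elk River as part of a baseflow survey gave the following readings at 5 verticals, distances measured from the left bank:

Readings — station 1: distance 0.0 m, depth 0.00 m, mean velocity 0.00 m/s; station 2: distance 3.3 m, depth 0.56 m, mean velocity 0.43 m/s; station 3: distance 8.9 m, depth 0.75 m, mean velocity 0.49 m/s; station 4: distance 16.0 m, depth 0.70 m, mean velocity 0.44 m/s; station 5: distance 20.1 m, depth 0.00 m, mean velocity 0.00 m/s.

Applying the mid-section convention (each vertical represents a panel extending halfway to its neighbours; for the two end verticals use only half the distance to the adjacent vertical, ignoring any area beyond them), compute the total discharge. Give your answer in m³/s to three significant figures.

5.13 m³/s

w_2 = (8.9 − 0.0)/2 = 4.45 m; q_2 = 0.43 × 0.56 × 4.45 = 1.072 m³/s
w_3 = (16.0 − 3.3)/2 = 6.35 m; q_3 = 0.49 × 0.75 × 6.35 = 2.334 m³/s
w_4 = (20.1 − 8.9)/2 = 5.6 m; q_4 = 0.44 × 0.70 × 5.6 = 1.725 m³/s
Stations 1, 5 contribute zero (depth or velocity is 0).
Q = Σ qᵢ = 5.130 m³/s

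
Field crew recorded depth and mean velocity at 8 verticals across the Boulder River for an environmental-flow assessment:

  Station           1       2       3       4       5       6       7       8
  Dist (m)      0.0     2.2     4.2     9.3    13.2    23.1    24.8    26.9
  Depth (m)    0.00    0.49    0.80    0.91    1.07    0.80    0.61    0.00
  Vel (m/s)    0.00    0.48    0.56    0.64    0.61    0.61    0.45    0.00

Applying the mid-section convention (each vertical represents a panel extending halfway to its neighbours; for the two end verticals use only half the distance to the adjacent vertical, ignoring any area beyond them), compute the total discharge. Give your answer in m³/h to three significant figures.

45200 m³/h

w_2 = (4.2 − 0.0)/2 = 2.1 m; q_2 = 0.48 × 0.49 × 2.1 = 0.4939 m³/s
w_3 = (9.3 − 2.2)/2 = 3.55 m; q_3 = 0.56 × 0.80 × 3.55 = 1.590 m³/s
w_4 = (13.2 − 4.2)/2 = 4.5 m; q_4 = 0.64 × 0.91 × 4.5 = 2.621 m³/s
w_5 = (23.1 − 9.3)/2 = 6.9 m; q_5 = 0.61 × 1.07 × 6.9 = 4.504 m³/s
w_6 = (24.8 − 13.2)/2 = 5.8 m; q_6 = 0.61 × 0.80 × 5.8 = 2.830 m³/s
w_7 = (26.9 − 23.1)/2 = 1.9 m; q_7 = 0.45 × 0.61 × 1.9 = 0.5216 m³/s
Stations 1, 8 contribute zero (depth or velocity is 0).
Q = Σ qᵢ = 12.56 m³/s
= 12.56 × 3600 = 45220 m³/h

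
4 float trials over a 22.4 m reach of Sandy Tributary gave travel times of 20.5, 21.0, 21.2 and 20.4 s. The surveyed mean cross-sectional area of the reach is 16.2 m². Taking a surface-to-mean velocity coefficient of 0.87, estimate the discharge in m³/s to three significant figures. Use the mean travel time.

15.2 m³/s

t̄ = (20.5 + 21.0 + 21.2 + 20.4) / 4 = 20.775 s
v_surface = L / t̄ = 22.4 / 20.775 = 1.078 m/s
v_mean = 0.87 × 1.078 = 0.9381 m/s
Q = A × v_mean = 16.2 × 0.9381 = 15.20 m³/s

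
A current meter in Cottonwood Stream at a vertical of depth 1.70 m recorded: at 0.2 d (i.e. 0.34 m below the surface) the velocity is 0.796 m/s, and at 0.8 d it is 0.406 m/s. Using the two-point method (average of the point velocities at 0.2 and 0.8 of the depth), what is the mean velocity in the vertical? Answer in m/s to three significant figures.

v̄ = (0.796 + 0.406) / 2 = 0.6010 m/s

0.601 m/s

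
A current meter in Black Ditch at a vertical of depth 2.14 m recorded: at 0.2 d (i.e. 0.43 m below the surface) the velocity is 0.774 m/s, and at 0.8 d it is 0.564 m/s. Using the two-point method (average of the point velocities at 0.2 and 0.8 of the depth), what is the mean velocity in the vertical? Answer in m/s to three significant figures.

0.669 m/s

v̄ = (0.774 + 0.564) / 2 = 0.6690 m/s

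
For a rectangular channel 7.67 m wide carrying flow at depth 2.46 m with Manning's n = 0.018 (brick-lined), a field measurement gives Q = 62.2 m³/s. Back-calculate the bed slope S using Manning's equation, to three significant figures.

0.00205

A = b·y = 7.67 × 2.46 = 18.87 m²
P = b + 2y = 7.67 + 2×2.46 = 12.59 m
R = A/P = 18.87/12.59 = 1.499 m
S = (Q·n / (1·A·R^(2/3)))² = (62.2×0.018 / (1×18.87×1.310))² = 0.002053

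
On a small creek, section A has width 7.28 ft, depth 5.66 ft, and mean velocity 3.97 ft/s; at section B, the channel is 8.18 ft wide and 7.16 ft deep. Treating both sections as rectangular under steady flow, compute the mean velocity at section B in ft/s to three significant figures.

2.79 ft/s

Q = A₁V₁ = (7.28×5.66) × 3.97 = 163.6 ft³/s
A₂ = 8.18 × 7.16 = 58.57 ft²
V₂ = Q/A₂ = 163.6/58.57 = 2.793 ft/s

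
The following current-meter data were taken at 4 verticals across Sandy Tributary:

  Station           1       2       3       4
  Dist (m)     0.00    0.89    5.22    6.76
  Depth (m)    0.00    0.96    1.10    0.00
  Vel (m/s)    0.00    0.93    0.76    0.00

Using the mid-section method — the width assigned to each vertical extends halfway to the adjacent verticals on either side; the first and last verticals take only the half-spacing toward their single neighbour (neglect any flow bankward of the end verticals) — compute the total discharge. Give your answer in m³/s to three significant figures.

4.78 m³/s

w_2 = (5.22 − 0.00)/2 = 2.61 m; q_2 = 0.93 × 0.96 × 2.61 = 2.330 m³/s
w_3 = (6.76 − 0.89)/2 = 2.935 m; q_3 = 0.76 × 1.10 × 2.935 = 2.454 m³/s
Stations 1, 4 contribute zero (depth or velocity is 0).
Q = Σ qᵢ = 4.784 m³/s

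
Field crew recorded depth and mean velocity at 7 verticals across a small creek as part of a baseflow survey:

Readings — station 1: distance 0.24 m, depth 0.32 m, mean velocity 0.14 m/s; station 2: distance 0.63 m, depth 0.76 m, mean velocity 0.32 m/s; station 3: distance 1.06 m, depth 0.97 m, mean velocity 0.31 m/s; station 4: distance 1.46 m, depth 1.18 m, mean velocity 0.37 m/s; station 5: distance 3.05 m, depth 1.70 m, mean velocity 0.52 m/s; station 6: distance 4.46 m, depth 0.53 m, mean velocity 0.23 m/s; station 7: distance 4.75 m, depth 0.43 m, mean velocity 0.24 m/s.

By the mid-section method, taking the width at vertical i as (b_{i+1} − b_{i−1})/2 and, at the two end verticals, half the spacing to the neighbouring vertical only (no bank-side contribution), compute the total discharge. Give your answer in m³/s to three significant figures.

w_1 = (0.63 − 0.24)/2 = 0.195 m; q_1 = 0.14 × 0.32 × 0.195 = 0.008736 m³/s
w_2 = (1.06 − 0.24)/2 = 0.41 m; q_2 = 0.32 × 0.76 × 0.41 = 0.09971 m³/s
w_3 = (1.46 − 0.63)/2 = 0.415 m; q_3 = 0.31 × 0.97 × 0.415 = 0.1248 m³/s
w_4 = (3.05 − 1.06)/2 = 0.995 m; q_4 = 0.37 × 1.18 × 0.995 = 0.4344 m³/s
w_5 = (4.46 − 1.46)/2 = 1.5 m; q_5 = 0.52 × 1.70 × 1.5 = 1.326 m³/s
w_6 = (4.75 − 3.05)/2 = 0.85 m; q_6 = 0.23 × 0.53 × 0.85 = 0.1036 m³/s
w_7 = (4.75 − 4.46)/2 = 0.145 m; q_7 = 0.24 × 0.43 × 0.145 = 0.01496 m³/s
Q = Σ qᵢ = 2.112 m³/s

2.11 m³/s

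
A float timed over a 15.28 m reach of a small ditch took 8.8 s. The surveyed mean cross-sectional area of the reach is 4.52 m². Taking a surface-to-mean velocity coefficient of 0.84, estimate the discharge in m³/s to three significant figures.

6.59 m³/s

v_surface = L / t̄ = 15.28 / 8.8 = 1.736 m/s
v_mean = 0.84 × 1.736 = 1.459 m/s
Q = A × v_mean = 4.52 × 1.459 = 6.593 m³/s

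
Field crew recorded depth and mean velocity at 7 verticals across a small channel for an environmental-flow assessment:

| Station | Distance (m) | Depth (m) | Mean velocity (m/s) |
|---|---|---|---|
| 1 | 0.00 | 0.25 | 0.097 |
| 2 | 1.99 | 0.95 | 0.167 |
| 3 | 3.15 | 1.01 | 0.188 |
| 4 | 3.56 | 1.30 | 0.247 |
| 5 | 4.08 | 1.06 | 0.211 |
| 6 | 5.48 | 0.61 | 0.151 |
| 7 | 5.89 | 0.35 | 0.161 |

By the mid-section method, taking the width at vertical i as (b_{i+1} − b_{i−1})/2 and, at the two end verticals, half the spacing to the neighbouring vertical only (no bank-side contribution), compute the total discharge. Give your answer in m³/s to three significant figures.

0.882 m³/s

w_1 = (1.99 − 0.00)/2 = 0.995 m; q_1 = 0.097 × 0.25 × 0.995 = 0.02413 m³/s
w_2 = (3.15 − 0.00)/2 = 1.575 m; q_2 = 0.167 × 0.95 × 1.575 = 0.2499 m³/s
w_3 = (3.56 − 1.99)/2 = 0.785 m; q_3 = 0.188 × 1.01 × 0.785 = 0.1491 m³/s
w_4 = (4.08 − 3.15)/2 = 0.465 m; q_4 = 0.247 × 1.30 × 0.465 = 0.1493 m³/s
w_5 = (5.48 − 3.56)/2 = 0.96 m; q_5 = 0.211 × 1.06 × 0.96 = 0.2147 m³/s
w_6 = (5.89 − 4.08)/2 = 0.905 m; q_6 = 0.151 × 0.61 × 0.905 = 0.08336 m³/s
w_7 = (5.89 − 5.48)/2 = 0.205 m; q_7 = 0.161 × 0.35 × 0.205 = 0.01155 m³/s
Q = Σ qᵢ = 0.8820 m³/s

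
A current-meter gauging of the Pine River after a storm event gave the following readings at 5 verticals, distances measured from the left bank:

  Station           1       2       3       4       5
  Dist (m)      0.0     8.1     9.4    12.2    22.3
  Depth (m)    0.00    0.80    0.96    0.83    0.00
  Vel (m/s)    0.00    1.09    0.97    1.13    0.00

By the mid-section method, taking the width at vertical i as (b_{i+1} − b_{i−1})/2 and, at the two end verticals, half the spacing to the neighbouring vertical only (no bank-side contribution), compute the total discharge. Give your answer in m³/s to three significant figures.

12.1 m³/s

w_2 = (9.4 − 0.0)/2 = 4.7 m; q_2 = 1.09 × 0.80 × 4.7 = 4.098 m³/s
w_3 = (12.2 − 8.1)/2 = 2.05 m; q_3 = 0.97 × 0.96 × 2.05 = 1.909 m³/s
w_4 = (22.3 − 9.4)/2 = 6.45 m; q_4 = 1.13 × 0.83 × 6.45 = 6.049 m³/s
Stations 1, 5 contribute zero (depth or velocity is 0).
Q = Σ qᵢ = 12.06 m³/s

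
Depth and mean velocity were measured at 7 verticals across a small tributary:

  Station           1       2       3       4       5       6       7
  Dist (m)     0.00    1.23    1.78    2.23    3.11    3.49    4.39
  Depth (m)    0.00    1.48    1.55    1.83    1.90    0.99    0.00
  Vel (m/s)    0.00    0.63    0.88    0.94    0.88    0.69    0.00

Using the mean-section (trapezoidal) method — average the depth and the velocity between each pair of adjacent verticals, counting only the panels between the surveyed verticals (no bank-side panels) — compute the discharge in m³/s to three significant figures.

Panel 1-2: Δb = 1.23 m, d̄ = (0.00+1.48)/2 = 0.74, v̄ = (0.00+0.63)/2 = 0.315 → q = 1.23×0.74×0.315 = 0.2867 m³/s
Panel 2-3: Δb = 0.55 m, d̄ = (1.48+1.55)/2 = 1.515, v̄ = (0.63+0.88)/2 = 0.755 → q = 0.55×1.515×0.755 = 0.6291 m³/s
Panel 3-4: Δb = 0.45 m, d̄ = (1.55+1.83)/2 = 1.69, v̄ = (0.88+0.94)/2 = 0.91 → q = 0.45×1.69×0.91 = 0.6921 m³/s
Panel 4-5: Δb = 0.88 m, d̄ = (1.83+1.90)/2 = 1.865, v̄ = (0.94+0.88)/2 = 0.91 → q = 0.88×1.865×0.91 = 1.493 m³/s
Panel 5-6: Δb = 0.38 m, d̄ = (1.90+0.99)/2 = 1.445, v̄ = (0.88+0.69)/2 = 0.785 → q = 0.38×1.445×0.785 = 0.4310 m³/s
Panel 6-7: Δb = 0.9 m, d̄ = (0.99+0.00)/2 = 0.495, v̄ = (0.69+0.00)/2 = 0.345 → q = 0.9×0.495×0.345 = 0.1537 m³/s
Q = Σ q = 3.686 m³/s

3.69 m³/s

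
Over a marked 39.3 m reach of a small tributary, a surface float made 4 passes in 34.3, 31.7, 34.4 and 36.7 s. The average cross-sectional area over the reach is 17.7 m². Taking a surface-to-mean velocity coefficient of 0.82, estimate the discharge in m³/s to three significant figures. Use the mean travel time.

t̄ = (34.3 + 31.7 + 34.4 + 36.7) / 4 = 34.275 s
v_surface = L / t̄ = 39.3 / 34.275 = 1.147 m/s
v_mean = 0.82 × 1.147 = 0.9402 m/s
Q = A × v_mean = 17.7 × 0.9402 = 16.64 m³/s

16.6 m³/s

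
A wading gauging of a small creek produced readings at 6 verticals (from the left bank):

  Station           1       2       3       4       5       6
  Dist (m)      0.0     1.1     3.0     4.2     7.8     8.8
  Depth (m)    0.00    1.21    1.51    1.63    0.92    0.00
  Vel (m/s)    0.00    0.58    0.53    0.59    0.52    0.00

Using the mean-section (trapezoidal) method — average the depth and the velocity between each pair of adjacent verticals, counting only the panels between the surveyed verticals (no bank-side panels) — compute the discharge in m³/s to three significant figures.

5.35 m³/s

Panel 1-2: Δb = 1.1 m, d̄ = (0.00+1.21)/2 = 0.605, v̄ = (0.00+0.58)/2 = 0.29 → q = 1.1×0.605×0.29 = 0.1930 m³/s
Panel 2-3: Δb = 1.9 m, d̄ = (1.21+1.51)/2 = 1.36, v̄ = (0.58+0.53)/2 = 0.555 → q = 1.9×1.36×0.555 = 1.434 m³/s
Panel 3-4: Δb = 1.2 m, d̄ = (1.51+1.63)/2 = 1.57, v̄ = (0.53+0.59)/2 = 0.56 → q = 1.2×1.57×0.56 = 1.055 m³/s
Panel 4-5: Δb = 3.6 m, d̄ = (1.63+0.92)/2 = 1.275, v̄ = (0.59+0.52)/2 = 0.555 → q = 3.6×1.275×0.555 = 2.547 m³/s
Panel 5-6: Δb = 1 m, d̄ = (0.92+0.00)/2 = 0.46, v̄ = (0.52+0.00)/2 = 0.26 → q = 1×0.46×0.26 = 0.1196 m³/s
Q = Σ q = 5.349 m³/s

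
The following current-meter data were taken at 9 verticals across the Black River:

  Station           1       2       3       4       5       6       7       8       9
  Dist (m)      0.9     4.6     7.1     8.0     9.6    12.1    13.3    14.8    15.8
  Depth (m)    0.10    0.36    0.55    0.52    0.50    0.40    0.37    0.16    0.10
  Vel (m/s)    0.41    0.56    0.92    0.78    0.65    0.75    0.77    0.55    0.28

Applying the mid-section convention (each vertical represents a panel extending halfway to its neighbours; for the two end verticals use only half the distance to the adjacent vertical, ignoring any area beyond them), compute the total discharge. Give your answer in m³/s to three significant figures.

w_1 = (4.6 − 0.9)/2 = 1.85 m; q_1 = 0.41 × 0.10 × 1.85 = 0.07585 m³/s
w_2 = (7.1 − 0.9)/2 = 3.1 m; q_2 = 0.56 × 0.36 × 3.1 = 0.6250 m³/s
w_3 = (8.0 − 4.6)/2 = 1.7 m; q_3 = 0.92 × 0.55 × 1.7 = 0.8602 m³/s
w_4 = (9.6 − 7.1)/2 = 1.25 m; q_4 = 0.78 × 0.52 × 1.25 = 0.5070 m³/s
w_5 = (12.1 − 8.0)/2 = 2.05 m; q_5 = 0.65 × 0.50 × 2.05 = 0.6663 m³/s
w_6 = (13.3 − 9.6)/2 = 1.85 m; q_6 = 0.75 × 0.40 × 1.85 = 0.5550 m³/s
w_7 = (14.8 − 12.1)/2 = 1.35 m; q_7 = 0.77 × 0.37 × 1.35 = 0.3846 m³/s
w_8 = (15.8 − 13.3)/2 = 1.25 m; q_8 = 0.55 × 0.16 × 1.25 = 0.1100 m³/s
w_9 = (15.8 − 14.8)/2 = 0.5 m; q_9 = 0.28 × 0.10 × 0.5 = 0.01400 m³/s
Q = Σ qᵢ = 3.798 m³/s

3.80 m³/s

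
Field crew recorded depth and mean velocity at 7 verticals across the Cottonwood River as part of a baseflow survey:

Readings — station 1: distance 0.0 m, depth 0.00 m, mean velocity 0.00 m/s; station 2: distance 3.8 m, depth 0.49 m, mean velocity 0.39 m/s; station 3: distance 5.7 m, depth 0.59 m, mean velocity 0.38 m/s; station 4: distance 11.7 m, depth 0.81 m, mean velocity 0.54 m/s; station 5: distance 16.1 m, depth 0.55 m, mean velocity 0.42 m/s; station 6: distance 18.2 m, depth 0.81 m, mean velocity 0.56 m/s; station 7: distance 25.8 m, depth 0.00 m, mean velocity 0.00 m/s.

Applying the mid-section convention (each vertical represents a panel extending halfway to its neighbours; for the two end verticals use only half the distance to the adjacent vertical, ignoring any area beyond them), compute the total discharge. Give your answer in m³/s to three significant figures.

6.66 m³/s

w_2 = (5.7 − 0.0)/2 = 2.85 m; q_2 = 0.39 × 0.49 × 2.85 = 0.5446 m³/s
w_3 = (11.7 − 3.8)/2 = 3.95 m; q_3 = 0.38 × 0.59 × 3.95 = 0.8856 m³/s
w_4 = (16.1 − 5.7)/2 = 5.2 m; q_4 = 0.54 × 0.81 × 5.2 = 2.274 m³/s
w_5 = (18.2 − 11.7)/2 = 3.25 m; q_5 = 0.42 × 0.55 × 3.25 = 0.7508 m³/s
w_6 = (25.8 − 16.1)/2 = 4.85 m; q_6 = 0.56 × 0.81 × 4.85 = 2.200 m³/s
Stations 1, 7 contribute zero (depth or velocity is 0).
Q = Σ qᵢ = 6.655 m³/s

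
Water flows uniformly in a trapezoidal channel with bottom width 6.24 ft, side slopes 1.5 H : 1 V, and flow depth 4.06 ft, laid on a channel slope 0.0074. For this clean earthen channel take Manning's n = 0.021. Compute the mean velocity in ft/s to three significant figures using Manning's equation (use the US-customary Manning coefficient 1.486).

10.9 ft/s

A = (b + z·y)·y = (6.24 + 1.5×4.06)×4.06 = 50.06 ft²
P = b + 2y√(1+z²) = 6.24 + 2×4.06×√(1+1.5²) = 20.88 ft
R = A/P = 50.06/20.88 = 2.398 ft
Q = (1.486/n)·A·R^(2/3)·S^(1/2) = (1.486/0.021) × 50.06 × 2.398^(2/3) × 0.0074^(1/2) = 545.9 ft³/s
V = Q/A = 545.9/50.06 = 10.90 ft/s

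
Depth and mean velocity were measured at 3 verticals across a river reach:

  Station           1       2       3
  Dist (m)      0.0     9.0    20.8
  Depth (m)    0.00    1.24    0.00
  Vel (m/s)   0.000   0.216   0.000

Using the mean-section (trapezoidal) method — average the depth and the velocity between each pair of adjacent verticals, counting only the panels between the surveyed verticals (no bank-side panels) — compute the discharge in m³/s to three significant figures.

Panel 1-2: Δb = 9 m, d̄ = (0.00+1.24)/2 = 0.62, v̄ = (0.000+0.216)/2 = 0.108 → q = 9×0.62×0.108 = 0.6026 m³/s
Panel 2-3: Δb = 11.8 m, d̄ = (1.24+0.00)/2 = 0.62, v̄ = (0.216+0.000)/2 = 0.108 → q = 11.8×0.62×0.108 = 0.7901 m³/s
Q = Σ q = 1.393 m³/s

1.39 m³/s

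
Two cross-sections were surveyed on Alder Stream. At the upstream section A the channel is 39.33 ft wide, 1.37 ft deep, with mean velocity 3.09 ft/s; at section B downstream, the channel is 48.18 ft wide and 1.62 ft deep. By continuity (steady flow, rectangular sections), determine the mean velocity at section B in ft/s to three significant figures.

Q = A₁V₁ = (39.33×1.37) × 3.09 = 166.5 ft³/s
A₂ = 48.18 × 1.62 = 78.05 ft²
V₂ = Q/A₂ = 166.5/78.05 = 2.133 ft/s

2.13 ft/s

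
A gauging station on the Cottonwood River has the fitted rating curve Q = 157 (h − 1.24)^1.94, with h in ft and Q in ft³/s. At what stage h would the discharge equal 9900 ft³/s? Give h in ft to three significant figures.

h − h₀ = (Q/C)^(1/b) = (9900/157)^(1/1.94) = 8.466 ft
h = 1.24 + 8.466 = 9.706 ft

9.71 ft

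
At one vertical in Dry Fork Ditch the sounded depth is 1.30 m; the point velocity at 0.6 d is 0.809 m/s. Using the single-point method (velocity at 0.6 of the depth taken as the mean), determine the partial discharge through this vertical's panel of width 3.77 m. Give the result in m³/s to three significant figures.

3.96 m³/s

v̄ = v₀.₆ = 0.809 m/s
q = v̄ × d × w = 0.8090 × 1.30 × 3.77 = 3.965 m³/s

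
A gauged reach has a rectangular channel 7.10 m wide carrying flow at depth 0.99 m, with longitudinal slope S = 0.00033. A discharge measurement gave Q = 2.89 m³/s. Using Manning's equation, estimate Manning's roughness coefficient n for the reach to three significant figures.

0.0372

A = b·y = 7.10 × 0.99 = 7.029 m²
P = b + 2y = 7.10 + 2×0.99 = 9.080 m
R = A/P = 7.029/9.080 = 0.7741 m
n = (1/Q)·A·R^(2/3)·S^(1/2) = (1/2.89) × 7.029 × 0.8431 × 0.01817 = 0.03725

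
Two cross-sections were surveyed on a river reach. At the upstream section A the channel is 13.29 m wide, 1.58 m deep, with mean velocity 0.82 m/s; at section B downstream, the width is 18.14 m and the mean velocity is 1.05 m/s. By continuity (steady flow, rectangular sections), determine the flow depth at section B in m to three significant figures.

0.904 m

Q = A₁V₁ = (13.29×1.58) × 0.82 = 17.22 m³/s
d₂ = Q/(b₂ V₂) = 17.22/(18.14×1.05) = 0.9040 m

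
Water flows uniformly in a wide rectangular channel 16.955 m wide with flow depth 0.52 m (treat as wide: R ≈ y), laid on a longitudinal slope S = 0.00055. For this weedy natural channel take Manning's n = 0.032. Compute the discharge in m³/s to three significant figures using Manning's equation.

A = b·y = 16.955 × 0.52 = 8.817 m²
Wide channel: R ≈ y = 0.52 m
Q = (1/n)·A·R^(2/3)·S^(1/2) = (1/0.032) × 8.817 × 0.5200^(2/3) × 0.00055^(1/2) = 4.178 m³/s

4.18 m³/s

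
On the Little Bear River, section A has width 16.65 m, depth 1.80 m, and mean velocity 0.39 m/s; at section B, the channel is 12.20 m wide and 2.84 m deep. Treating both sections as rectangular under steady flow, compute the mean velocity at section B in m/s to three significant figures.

Q = A₁V₁ = (16.65×1.80) × 0.39 = 11.69 m³/s
A₂ = 12.20 × 2.84 = 34.65 m²
V₂ = Q/A₂ = 11.69/34.65 = 0.3373 m/s

0.337 m/s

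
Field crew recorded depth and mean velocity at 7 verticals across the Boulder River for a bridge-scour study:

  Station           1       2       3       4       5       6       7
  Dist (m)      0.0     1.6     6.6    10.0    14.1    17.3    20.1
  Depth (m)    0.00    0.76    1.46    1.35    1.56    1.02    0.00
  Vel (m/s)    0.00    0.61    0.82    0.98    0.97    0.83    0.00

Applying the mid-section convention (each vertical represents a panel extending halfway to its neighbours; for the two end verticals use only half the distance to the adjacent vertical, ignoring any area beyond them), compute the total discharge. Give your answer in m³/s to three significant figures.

19.6 m³/s

w_2 = (6.6 − 0.0)/2 = 3.3 m; q_2 = 0.61 × 0.76 × 3.3 = 1.530 m³/s
w_3 = (10.0 − 1.6)/2 = 4.2 m; q_3 = 0.82 × 1.46 × 4.2 = 5.028 m³/s
w_4 = (14.1 − 6.6)/2 = 3.75 m; q_4 = 0.98 × 1.35 × 3.75 = 4.961 m³/s
w_5 = (17.3 − 10.0)/2 = 3.65 m; q_5 = 0.97 × 1.56 × 3.65 = 5.523 m³/s
w_6 = (20.1 − 14.1)/2 = 3 m; q_6 = 0.83 × 1.02 × 3 = 2.540 m³/s
Stations 1, 7 contribute zero (depth or velocity is 0).
Q = Σ qᵢ = 19.58 m³/s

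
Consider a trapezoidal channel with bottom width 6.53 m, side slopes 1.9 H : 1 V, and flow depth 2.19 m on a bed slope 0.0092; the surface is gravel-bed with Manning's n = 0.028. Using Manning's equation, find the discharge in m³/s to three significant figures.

A = (b + z·y)·y = (6.53 + 1.9×2.19)×2.19 = 23.41 m²
P = b + 2y√(1+z²) = 6.53 + 2×2.19×√(1+1.9²) = 15.93 m
R = A/P = 23.41/15.93 = 1.469 m
Q = (1/n)·A·R^(2/3)·S^(1/2) = (1/0.028) × 23.41 × 1.469^(2/3) × 0.0092^(1/2) = 103.7 m³/s

104 m³/s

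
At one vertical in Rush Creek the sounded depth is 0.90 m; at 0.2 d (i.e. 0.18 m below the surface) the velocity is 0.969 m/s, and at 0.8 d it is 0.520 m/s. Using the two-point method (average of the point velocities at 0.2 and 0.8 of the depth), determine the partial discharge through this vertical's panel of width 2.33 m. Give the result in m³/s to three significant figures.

1.56 m³/s

v̄ = (0.969 + 0.520) / 2 = 0.7445 m/s
q = v̄ × d × w = 0.7445 × 0.90 × 2.33 = 1.561 m³/s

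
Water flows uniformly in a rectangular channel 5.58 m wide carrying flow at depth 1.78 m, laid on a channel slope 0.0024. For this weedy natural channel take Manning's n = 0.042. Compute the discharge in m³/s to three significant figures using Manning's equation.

12.2 m³/s

A = b·y = 5.58 × 1.78 = 9.932 m²
P = b + 2y = 5.58 + 2×1.78 = 9.140 m
R = A/P = 9.932/9.140 = 1.087 m
Q = (1/n)·A·R^(2/3)·S^(1/2) = (1/0.042) × 9.932 × 1.087^(2/3) × 0.0024^(1/2) = 12.25 m³/s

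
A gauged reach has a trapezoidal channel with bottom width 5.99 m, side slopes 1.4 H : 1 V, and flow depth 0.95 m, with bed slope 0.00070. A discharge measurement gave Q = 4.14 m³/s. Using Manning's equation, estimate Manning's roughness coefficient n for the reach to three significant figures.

0.0367

A = (b + z·y)·y = (5.99 + 1.4×0.95)×0.95 = 6.954 m²
P = b + 2y√(1+z²) = 5.99 + 2×0.95×√(1+1.4²) = 9.259 m
R = A/P = 6.954/9.259 = 0.7511 m
n = (1/Q)·A·R^(2/3)·S^(1/2) = (1/4.14) × 6.954 × 0.8263 × 0.02646 = 0.03672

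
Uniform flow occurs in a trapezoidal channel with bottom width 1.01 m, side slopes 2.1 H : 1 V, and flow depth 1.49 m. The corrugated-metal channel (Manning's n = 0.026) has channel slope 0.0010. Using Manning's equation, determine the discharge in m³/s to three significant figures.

6.34 m³/s

A = (b + z·y)·y = (1.01 + 2.1×1.49)×1.49 = 6.167 m²
P = b + 2y√(1+z²) = 1.01 + 2×1.49×√(1+2.1²) = 7.941 m
R = A/P = 6.167/7.941 = 0.7766 m
Q = (1/n)·A·R^(2/3)·S^(1/2) = (1/0.026) × 6.167 × 0.7766^(2/3) × 0.0010^(1/2) = 6.337 m³/s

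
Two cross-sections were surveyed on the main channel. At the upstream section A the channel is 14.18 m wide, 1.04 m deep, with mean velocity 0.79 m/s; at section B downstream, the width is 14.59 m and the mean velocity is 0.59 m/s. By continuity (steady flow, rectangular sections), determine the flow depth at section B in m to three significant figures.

1.35 m

Q = A₁V₁ = (14.18×1.04) × 0.79 = 11.65 m³/s
d₂ = Q/(b₂ V₂) = 11.65/(14.59×0.59) = 1.353 m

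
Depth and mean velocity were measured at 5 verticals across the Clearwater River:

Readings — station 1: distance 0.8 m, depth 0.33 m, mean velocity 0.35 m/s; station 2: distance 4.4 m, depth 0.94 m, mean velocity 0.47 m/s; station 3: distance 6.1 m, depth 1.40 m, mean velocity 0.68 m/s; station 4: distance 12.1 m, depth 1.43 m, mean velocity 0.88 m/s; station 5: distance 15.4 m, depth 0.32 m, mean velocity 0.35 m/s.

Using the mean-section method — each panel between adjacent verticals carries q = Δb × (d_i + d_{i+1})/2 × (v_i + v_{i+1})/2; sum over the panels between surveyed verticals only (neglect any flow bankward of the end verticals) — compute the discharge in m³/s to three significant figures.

10.5 m³/s

Panel 1-2: Δb = 3.6 m, d̄ = (0.33+0.94)/2 = 0.635, v̄ = (0.35+0.47)/2 = 0.41 → q = 3.6×0.635×0.41 = 0.9373 m³/s
Panel 2-3: Δb = 1.7 m, d̄ = (0.94+1.40)/2 = 1.17, v̄ = (0.47+0.68)/2 = 0.575 → q = 1.7×1.17×0.575 = 1.144 m³/s
Panel 3-4: Δb = 6 m, d̄ = (1.40+1.43)/2 = 1.415, v̄ = (0.68+0.88)/2 = 0.78 → q = 6×1.415×0.78 = 6.622 m³/s
Panel 4-5: Δb = 3.3 m, d̄ = (1.43+0.32)/2 = 0.875, v̄ = (0.88+0.35)/2 = 0.615 → q = 3.3×0.875×0.615 = 1.776 m³/s
Q = Σ q = 10.48 m³/s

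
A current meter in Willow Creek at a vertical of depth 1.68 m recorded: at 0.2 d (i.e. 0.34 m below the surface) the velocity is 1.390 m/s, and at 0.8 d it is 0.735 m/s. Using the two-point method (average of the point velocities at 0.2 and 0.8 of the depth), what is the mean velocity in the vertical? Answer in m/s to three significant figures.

1.06 m/s

v̄ = (1.390 + 0.735) / 2 = 1.063 m/s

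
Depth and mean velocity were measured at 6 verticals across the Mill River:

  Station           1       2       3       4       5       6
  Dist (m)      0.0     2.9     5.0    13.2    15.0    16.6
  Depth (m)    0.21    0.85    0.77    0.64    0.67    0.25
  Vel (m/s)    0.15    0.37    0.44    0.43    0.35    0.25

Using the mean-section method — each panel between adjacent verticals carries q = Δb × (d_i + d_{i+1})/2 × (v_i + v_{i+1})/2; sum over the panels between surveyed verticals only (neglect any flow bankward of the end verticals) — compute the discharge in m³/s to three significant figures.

Panel 1-2: Δb = 2.9 m, d̄ = (0.21+0.85)/2 = 0.53, v̄ = (0.15+0.37)/2 = 0.26 → q = 2.9×0.53×0.26 = 0.3996 m³/s
Panel 2-3: Δb = 2.1 m, d̄ = (0.85+0.77)/2 = 0.81, v̄ = (0.37+0.44)/2 = 0.405 → q = 2.1×0.81×0.405 = 0.6889 m³/s
Panel 3-4: Δb = 8.2 m, d̄ = (0.77+0.64)/2 = 0.705, v̄ = (0.44+0.43)/2 = 0.435 → q = 8.2×0.705×0.435 = 2.515 m³/s
Panel 4-5: Δb = 1.8 m, d̄ = (0.64+0.67)/2 = 0.655, v̄ = (0.43+0.35)/2 = 0.39 → q = 1.8×0.655×0.39 = 0.4598 m³/s
Panel 5-6: Δb = 1.6 m, d̄ = (0.67+0.25)/2 = 0.46, v̄ = (0.35+0.25)/2 = 0.3 → q = 1.6×0.46×0.3 = 0.2208 m³/s
Q = Σ q = 4.284 m³/s

4.28 m³/s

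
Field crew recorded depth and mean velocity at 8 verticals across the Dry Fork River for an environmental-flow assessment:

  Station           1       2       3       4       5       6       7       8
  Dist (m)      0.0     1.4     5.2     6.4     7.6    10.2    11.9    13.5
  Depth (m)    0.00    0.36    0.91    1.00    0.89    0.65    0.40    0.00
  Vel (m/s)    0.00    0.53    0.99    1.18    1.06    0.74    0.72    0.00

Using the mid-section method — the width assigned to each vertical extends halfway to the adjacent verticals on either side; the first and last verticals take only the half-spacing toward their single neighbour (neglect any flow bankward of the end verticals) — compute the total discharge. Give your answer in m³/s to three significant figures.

7.47 m³/s

w_2 = (5.2 − 0.0)/2 = 2.6 m; q_2 = 0.53 × 0.36 × 2.6 = 0.4961 m³/s
w_3 = (6.4 − 1.4)/2 = 2.5 m; q_3 = 0.99 × 0.91 × 2.5 = 2.252 m³/s
w_4 = (7.6 − 5.2)/2 = 1.2 m; q_4 = 1.18 × 1.00 × 1.2 = 1.416 m³/s
w_5 = (10.2 − 6.4)/2 = 1.9 m; q_5 = 1.06 × 0.89 × 1.9 = 1.792 m³/s
w_6 = (11.9 − 7.6)/2 = 2.15 m; q_6 = 0.74 × 0.65 × 2.15 = 1.034 m³/s
w_7 = (13.5 − 10.2)/2 = 1.65 m; q_7 = 0.72 × 0.40 × 1.65 = 0.4752 m³/s
Stations 1, 8 contribute zero (depth or velocity is 0).
Q = Σ qᵢ = 7.466 m³/s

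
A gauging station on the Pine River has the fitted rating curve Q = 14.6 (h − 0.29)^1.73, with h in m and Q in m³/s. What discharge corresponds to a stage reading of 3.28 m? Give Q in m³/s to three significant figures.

97.1 m³/s

Q = 14.6 × (3.28 − 0.29)^1.73 = 14.6 × 2.99^1.73 = 97.11 m³/s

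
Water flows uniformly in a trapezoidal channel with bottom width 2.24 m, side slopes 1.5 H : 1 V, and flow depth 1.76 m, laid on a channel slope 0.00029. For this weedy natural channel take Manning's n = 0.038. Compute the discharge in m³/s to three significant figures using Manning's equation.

A = (b + z·y)·y = (2.24 + 1.5×1.76)×1.76 = 8.589 m²
P = b + 2y√(1+z²) = 2.24 + 2×1.76×√(1+1.5²) = 8.586 m
R = A/P = 8.589/8.586 = 1.000 m
Q = (1/n)·A·R^(2/3)·S^(1/2) = (1/0.038) × 8.589 × 1.000^(2/3) × 0.00029^(1/2) = 3.850 m³/s

3.85 m³/s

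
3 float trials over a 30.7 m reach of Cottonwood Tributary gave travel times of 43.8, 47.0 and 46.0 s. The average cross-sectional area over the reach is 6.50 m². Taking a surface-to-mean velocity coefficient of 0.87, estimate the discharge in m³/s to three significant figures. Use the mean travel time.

3.81 m³/s

t̄ = (43.8 + 47.0 + 46.0) / 3 = 45.6 s
v_surface = L / t̄ = 30.7 / 45.6 = 0.6732 m/s
v_mean = 0.87 × 0.6732 = 0.5857 m/s
Q = A × v_mean = 6.50 × 0.5857 = 3.807 m³/s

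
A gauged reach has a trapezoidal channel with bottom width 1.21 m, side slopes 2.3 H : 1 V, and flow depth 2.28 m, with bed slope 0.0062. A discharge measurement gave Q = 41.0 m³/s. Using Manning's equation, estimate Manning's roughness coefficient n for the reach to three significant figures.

A = (b + z·y)·y = (1.21 + 2.3×2.28)×2.28 = 14.72 m²
P = b + 2y√(1+z²) = 1.21 + 2×2.28×√(1+2.3²) = 12.65 m
R = A/P = 14.72/12.65 = 1.164 m
n = (1/Q)·A·R^(2/3)·S^(1/2) = (1/41.0) × 14.72 × 1.106 × 0.07874 = 0.03126

0.0313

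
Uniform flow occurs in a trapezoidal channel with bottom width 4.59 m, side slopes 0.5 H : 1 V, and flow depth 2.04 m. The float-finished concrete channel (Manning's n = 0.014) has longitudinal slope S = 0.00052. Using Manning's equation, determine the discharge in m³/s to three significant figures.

21.6 m³/s

A = (b + z·y)·y = (4.59 + 0.5×2.04)×2.04 = 11.44 m²
P = b + 2y√(1+z²) = 4.59 + 2×2.04×√(1+0.5²) = 9.152 m
R = A/P = 11.44/9.152 = 1.251 m
Q = (1/n)·A·R^(2/3)·S^(1/2) = (1/0.014) × 11.44 × 1.251^(2/3) × 0.00052^(1/2) = 21.64 m³/s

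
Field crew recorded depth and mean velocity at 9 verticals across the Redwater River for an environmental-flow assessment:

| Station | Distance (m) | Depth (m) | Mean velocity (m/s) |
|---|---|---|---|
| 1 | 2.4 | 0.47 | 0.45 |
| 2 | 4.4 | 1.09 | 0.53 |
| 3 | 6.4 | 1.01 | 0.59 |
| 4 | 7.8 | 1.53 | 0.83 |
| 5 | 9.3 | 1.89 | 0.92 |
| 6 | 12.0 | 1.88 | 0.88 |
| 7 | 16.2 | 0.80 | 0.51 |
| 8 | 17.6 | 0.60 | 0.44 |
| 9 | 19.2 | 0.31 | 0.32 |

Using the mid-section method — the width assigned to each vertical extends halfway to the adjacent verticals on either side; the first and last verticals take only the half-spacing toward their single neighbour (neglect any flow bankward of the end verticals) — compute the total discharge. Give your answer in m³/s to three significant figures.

15.2 m³/s

w_1 = (4.4 − 2.4)/2 = 1 m; q_1 = 0.45 × 0.47 × 1 = 0.2115 m³/s
w_2 = (6.4 − 2.4)/2 = 2 m; q_2 = 0.53 × 1.09 × 2 = 1.155 m³/s
w_3 = (7.8 − 4.4)/2 = 1.7 m; q_3 = 0.59 × 1.01 × 1.7 = 1.013 m³/s
w_4 = (9.3 − 6.4)/2 = 1.45 m; q_4 = 0.83 × 1.53 × 1.45 = 1.841 m³/s
w_5 = (12.0 − 7.8)/2 = 2.1 m; q_5 = 0.92 × 1.89 × 2.1 = 3.651 m³/s
w_6 = (16.2 − 9.3)/2 = 3.45 m; q_6 = 0.88 × 1.88 × 3.45 = 5.708 m³/s
w_7 = (17.6 − 12.0)/2 = 2.8 m; q_7 = 0.51 × 0.80 × 2.8 = 1.142 m³/s
w_8 = (19.2 − 16.2)/2 = 1.5 m; q_8 = 0.44 × 0.60 × 1.5 = 0.3960 m³/s
w_9 = (19.2 − 17.6)/2 = 0.8 m; q_9 = 0.32 × 0.31 × 0.8 = 0.07936 m³/s
Q = Σ qᵢ = 15.20 m³/s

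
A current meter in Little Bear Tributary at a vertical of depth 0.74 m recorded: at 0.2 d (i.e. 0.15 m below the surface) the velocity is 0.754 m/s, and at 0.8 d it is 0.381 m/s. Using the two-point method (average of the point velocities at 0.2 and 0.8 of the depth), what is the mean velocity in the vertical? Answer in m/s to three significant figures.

0.568 m/s

v̄ = (0.754 + 0.381) / 2 = 0.5675 m/s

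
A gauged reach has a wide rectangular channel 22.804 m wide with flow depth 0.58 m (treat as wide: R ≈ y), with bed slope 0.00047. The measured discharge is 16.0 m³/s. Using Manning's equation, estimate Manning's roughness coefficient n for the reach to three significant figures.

A = b·y = 22.804 × 0.58 = 13.23 m²
Wide channel: R ≈ y = 0.58 m
n = (1/Q)·A·R^(2/3)·S^(1/2) = (1/16.0) × 13.23 × 0.6955 × 0.02168 = 0.01246

0.0125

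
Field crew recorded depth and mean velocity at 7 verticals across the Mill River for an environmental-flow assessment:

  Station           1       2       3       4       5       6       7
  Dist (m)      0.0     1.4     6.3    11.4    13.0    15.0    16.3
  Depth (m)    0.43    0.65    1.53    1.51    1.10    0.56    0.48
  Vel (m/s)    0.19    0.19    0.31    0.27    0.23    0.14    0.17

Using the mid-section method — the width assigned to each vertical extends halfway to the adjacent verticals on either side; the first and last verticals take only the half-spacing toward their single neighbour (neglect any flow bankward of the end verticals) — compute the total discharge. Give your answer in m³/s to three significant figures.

w_1 = (1.4 − 0.0)/2 = 0.7 m; q_1 = 0.19 × 0.43 × 0.7 = 0.05719 m³/s
w_2 = (6.3 − 0.0)/2 = 3.15 m; q_2 = 0.19 × 0.65 × 3.15 = 0.3890 m³/s
w_3 = (11.4 − 1.4)/2 = 5 m; q_3 = 0.31 × 1.53 × 5 = 2.372 m³/s
w_4 = (13.0 − 6.3)/2 = 3.35 m; q_4 = 0.27 × 1.51 × 3.35 = 1.366 m³/s
w_5 = (15.0 − 11.4)/2 = 1.8 m; q_5 = 0.23 × 1.10 × 1.8 = 0.4554 m³/s
w_6 = (16.3 − 13.0)/2 = 1.65 m; q_6 = 0.14 × 0.56 × 1.65 = 0.1294 m³/s
w_7 = (16.3 − 15.0)/2 = 0.65 m; q_7 = 0.17 × 0.48 × 0.65 = 0.05304 m³/s
Q = Σ qᵢ = 4.821 m³/s

4.82 m³/s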